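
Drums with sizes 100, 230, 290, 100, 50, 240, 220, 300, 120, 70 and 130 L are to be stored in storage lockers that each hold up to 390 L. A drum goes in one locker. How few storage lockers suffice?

Total = 300 + 290 + 240 + 230 + 220 + 130 + 120 + 100 + 100 + 70 + 50 = 1850 L.
Lower bound: ⌈1850/390⌉ = 5 storage lockers.
A packing using 5 storage lockers:
  locker 1: 300 + 70 = 370
  locker 2: 290 + 100 = 390
  locker 3: 240 + 130 = 370
  locker 4: 230 + 120 = 350
  locker 5: 220 + 100 + 50 = 370
This matches the lower bound, so 5 is optimal.

5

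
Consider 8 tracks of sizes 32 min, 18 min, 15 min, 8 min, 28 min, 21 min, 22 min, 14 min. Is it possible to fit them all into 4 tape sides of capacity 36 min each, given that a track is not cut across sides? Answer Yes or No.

Total = 158 min; ⌈158/36⌉ = 5.
At least 5 tape sides are required, but only 4 are allowed.

No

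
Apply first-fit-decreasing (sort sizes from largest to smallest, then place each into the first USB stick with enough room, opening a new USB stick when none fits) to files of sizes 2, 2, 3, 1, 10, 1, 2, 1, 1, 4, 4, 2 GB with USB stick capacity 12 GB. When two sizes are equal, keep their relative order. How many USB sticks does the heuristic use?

3

Sorted descending: 10, 4, 4, 3, 2, 2, 2, 2, 1, 1, 1, 1.
  10 → USB stick 1 (new)  [load 10/12]
  4 → USB stick 2 (new)  [load 4/12]
  4 → USB stick 2  [load 8/12]
  3 → USB stick 2  [load 11/12]
  2 → USB stick 1  [load 12/12]
  2 → USB stick 3 (new)  [load 2/12]
  2 → USB stick 3  [load 4/12]
  2 → USB stick 3  [load 6/12]
  1 → USB stick 2  [load 12/12]
  1 → USB stick 3  [load 7/12]
  1 → USB stick 3  [load 8/12]
  1 → USB stick 3  [load 9/12]
3 USB sticks opened.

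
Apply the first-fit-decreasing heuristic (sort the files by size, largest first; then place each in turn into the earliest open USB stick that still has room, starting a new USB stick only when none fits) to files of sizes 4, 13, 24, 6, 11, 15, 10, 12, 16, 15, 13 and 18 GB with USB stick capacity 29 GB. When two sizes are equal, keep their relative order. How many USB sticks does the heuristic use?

Sorted descending: 24, 18, 16, 15, 15, 13, 13, 12, 11, 10, 6, 4.
  24 → USB stick 1 (new)  [load 24/29]
  18 → USB stick 2 (new)  [load 18/29]
  16 → USB stick 3 (new)  [load 16/29]
  15 → USB stick 4 (new)  [load 15/29]
  15 → USB stick 5 (new)  [load 15/29]
  13 → USB stick 3  [load 29/29]
  13 → USB stick 4  [load 28/29]
  12 → USB stick 5  [load 27/29]
  11 → USB stick 2  [load 29/29]
  10 → USB stick 6 (new)  [load 10/29]
  6 → USB stick 6  [load 16/29]
  4 → USB stick 1  [load 28/29]
6 USB sticks opened.

6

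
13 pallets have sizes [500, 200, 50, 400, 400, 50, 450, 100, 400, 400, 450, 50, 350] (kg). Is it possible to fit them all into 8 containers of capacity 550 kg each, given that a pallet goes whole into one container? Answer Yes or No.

A valid assignment using 8 containers:
  container 1: 500 + 50 = 550
  container 2: 450 + 100 = 550
  container 3: 450 + 50 + 50 = 550
  container 4: 400 = 400
  container 5: 400 = 400
  container 6: 400 = 400
  container 7: 400 = 400
  container 8: 350 + 200 = 550
Every load is within 550 kg, so 8 containers suffice.

Yes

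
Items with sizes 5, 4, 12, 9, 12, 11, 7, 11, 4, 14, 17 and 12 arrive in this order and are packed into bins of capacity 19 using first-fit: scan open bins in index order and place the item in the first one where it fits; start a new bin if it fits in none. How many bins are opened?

8

  5 → bin 1 (new)  [load 5/19]
  4 → bin 1  [load 9/19]
  12 → bin 2 (new)  [load 12/19]
  9 → bin 1  [load 18/19]
  12 → bin 3 (new)  [load 12/19]
  11 → bin 4 (new)  [load 11/19]
  7 → bin 2  [load 19/19]
  11 → bin 5 (new)  [load 11/19]
  4 → bin 3  [load 16/19]
  14 → bin 6 (new)  [load 14/19]
  17 → bin 7 (new)  [load 17/19]
  12 → bin 8 (new)  [load 12/19]
8 bins opened.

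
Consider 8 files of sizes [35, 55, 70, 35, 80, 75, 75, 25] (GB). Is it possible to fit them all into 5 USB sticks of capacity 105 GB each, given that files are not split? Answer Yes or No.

Yes

A valid assignment using 5 USB sticks:
  USB stick 1: 80 + 25 = 105
  USB stick 2: 75 = 75
  USB stick 3: 75 = 75
  USB stick 4: 70 + 35 = 105
  USB stick 5: 55 + 35 = 90
Every load is within 105 GB, so 5 USB sticks suffice.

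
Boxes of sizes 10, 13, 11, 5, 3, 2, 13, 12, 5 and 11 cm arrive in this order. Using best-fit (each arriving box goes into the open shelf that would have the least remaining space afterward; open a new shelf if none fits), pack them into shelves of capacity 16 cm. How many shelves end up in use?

  10 → shelf 1 (new)  [load 10/16]
  13 → shelf 2 (new)  [load 13/16]
  11 → shelf 3 (new)  [load 11/16]
  5 → shelf 3  [load 16/16]
  3 → shelf 2  [load 16/16]
  2 → shelf 1  [load 12/16]
  13 → shelf 4 (new)  [load 13/16]
  12 → shelf 5 (new)  [load 12/16]
  5 → shelf 6 (new)  [load 5/16]
  11 → shelf 6  [load 16/16]
6 shelves opened.

6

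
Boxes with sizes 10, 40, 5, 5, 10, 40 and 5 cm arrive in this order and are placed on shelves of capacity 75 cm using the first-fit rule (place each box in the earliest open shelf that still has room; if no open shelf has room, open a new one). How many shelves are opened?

  10 → shelf 1 (new)  [load 10/75]
  40 → shelf 1  [load 50/75]
  5 → shelf 1  [load 55/75]
  5 → shelf 1  [load 60/75]
  10 → shelf 1  [load 70/75]
  40 → shelf 2 (new)  [load 40/75]
  5 → shelf 1  [load 75/75]
2 shelves opened.

2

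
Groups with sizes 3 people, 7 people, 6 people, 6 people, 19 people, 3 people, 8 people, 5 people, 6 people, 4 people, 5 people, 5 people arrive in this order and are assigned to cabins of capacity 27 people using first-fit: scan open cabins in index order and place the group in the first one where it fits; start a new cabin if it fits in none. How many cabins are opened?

3

  3 → cabin 1 (new)  [load 3/27]
  7 → cabin 1  [load 10/27]
  6 → cabin 1  [load 16/27]
  6 → cabin 1  [load 22/27]
  19 → cabin 2 (new)  [load 19/27]
  3 → cabin 1  [load 25/27]
  8 → cabin 2  [load 27/27]
  5 → cabin 3 (new)  [load 5/27]
  6 → cabin 3  [load 11/27]
  4 → cabin 3  [load 15/27]
  5 → cabin 3  [load 20/27]
  5 → cabin 3  [load 25/27]
3 cabins opened.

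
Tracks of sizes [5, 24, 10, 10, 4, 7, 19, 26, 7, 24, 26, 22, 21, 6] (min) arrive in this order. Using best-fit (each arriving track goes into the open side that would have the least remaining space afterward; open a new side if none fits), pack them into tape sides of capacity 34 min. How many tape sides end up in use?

  5 → side 1 (new)  [load 5/34]
  24 → side 1  [load 29/34]
  10 → side 2 (new)  [load 10/34]
  10 → side 2  [load 20/34]
  4 → side 1  [load 33/34]
  7 → side 2  [load 27/34]
  19 → side 3 (new)  [load 19/34]
  26 → side 4 (new)  [load 26/34]
  7 → side 2  [load 34/34]
  24 → side 5 (new)  [load 24/34]
  26 → side 6 (new)  [load 26/34]
  22 → side 7 (new)  [load 22/34]
  21 → side 8 (new)  [load 21/34]
  6 → side 4  [load 32/34]
8 tape sides opened.

8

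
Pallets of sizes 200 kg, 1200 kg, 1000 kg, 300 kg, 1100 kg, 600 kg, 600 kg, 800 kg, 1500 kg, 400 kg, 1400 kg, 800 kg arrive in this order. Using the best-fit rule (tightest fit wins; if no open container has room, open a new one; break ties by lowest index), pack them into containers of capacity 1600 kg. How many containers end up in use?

  200 → container 1 (new)  [load 200/1600]
  1200 → container 1  [load 1400/1600]
  1000 → container 2 (new)  [load 1000/1600]
  300 → container 2  [load 1300/1600]
  1100 → container 3 (new)  [load 1100/1600]
  600 → container 4 (new)  [load 600/1600]
  600 → container 4  [load 1200/1600]
  800 → container 5 (new)  [load 800/1600]
  1500 → container 6 (new)  [load 1500/1600]
  400 → container 4  [load 1600/1600]
  1400 → container 7 (new)  [load 1400/1600]
  800 → container 5  [load 1600/1600]
7 containers opened.

7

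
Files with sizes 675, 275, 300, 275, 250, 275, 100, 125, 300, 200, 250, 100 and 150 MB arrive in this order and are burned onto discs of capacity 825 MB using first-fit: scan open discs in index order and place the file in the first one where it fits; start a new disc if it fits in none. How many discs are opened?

5

  675 → disc 1 (new)  [load 675/825]
  275 → disc 2 (new)  [load 275/825]
  300 → disc 2  [load 575/825]
  275 → disc 3 (new)  [load 275/825]
  250 → disc 2  [load 825/825]
  275 → disc 3  [load 550/825]
  100 → disc 1  [load 775/825]
  125 → disc 3  [load 675/825]
  300 → disc 4 (new)  [load 300/825]
  200 → disc 4  [load 500/825]
  250 → disc 4  [load 750/825]
  100 → disc 3  [load 775/825]
  150 → disc 5 (new)  [load 150/825]
5 discs opened.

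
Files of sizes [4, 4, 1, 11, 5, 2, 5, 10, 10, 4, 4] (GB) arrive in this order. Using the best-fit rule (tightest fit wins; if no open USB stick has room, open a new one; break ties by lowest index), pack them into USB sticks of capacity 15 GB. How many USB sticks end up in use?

5

  4 → USB stick 1 (new)  [load 4/15]
  4 → USB stick 1  [load 8/15]
  1 → USB stick 1  [load 9/15]
  11 → USB stick 2 (new)  [load 11/15]
  5 → USB stick 1  [load 14/15]
  2 → USB stick 2  [load 13/15]
  5 → USB stick 3 (new)  [load 5/15]
  10 → USB stick 3  [load 15/15]
  10 → USB stick 4 (new)  [load 10/15]
  4 → USB stick 4  [load 14/15]
  4 → USB stick 5 (new)  [load 4/15]
5 USB sticks opened.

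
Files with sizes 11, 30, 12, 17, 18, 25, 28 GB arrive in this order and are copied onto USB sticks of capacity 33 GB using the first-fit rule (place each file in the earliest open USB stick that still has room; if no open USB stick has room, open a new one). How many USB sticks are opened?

6

  11 → USB stick 1 (new)  [load 11/33]
  30 → USB stick 2 (new)  [load 30/33]
  12 → USB stick 1  [load 23/33]
  17 → USB stick 3 (new)  [load 17/33]
  18 → USB stick 4 (new)  [load 18/33]
  25 → USB stick 5 (new)  [load 25/33]
  28 → USB stick 6 (new)  [load 28/33]
6 USB sticks opened.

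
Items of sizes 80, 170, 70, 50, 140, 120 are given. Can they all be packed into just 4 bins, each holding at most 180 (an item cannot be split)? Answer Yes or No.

Yes

A valid assignment using 4 bins:
  bin 1: 170 = 170
  bin 2: 140 = 140
  bin 3: 120 + 50 = 170
  bin 4: 80 + 70 = 150
Every load is within 180, so 4 bins suffice.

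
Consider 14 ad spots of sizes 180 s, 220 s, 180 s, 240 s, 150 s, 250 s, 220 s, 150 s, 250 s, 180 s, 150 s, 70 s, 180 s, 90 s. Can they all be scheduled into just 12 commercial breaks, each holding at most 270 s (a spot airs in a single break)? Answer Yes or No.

Yes

A valid assignment using 12 commercial breaks:
  break 1: 250 = 250
  break 2: 250 = 250
  break 3: 240 = 240
  break 4: 220 = 220
  break 5: 220 = 220
  break 6: 180 + 90 = 270
  break 7: 180 + 70 = 250
  break 8: 180 = 180
  break 9: 180 = 180
  break 10: 150 = 150
  break 11: 150 = 150
  break 12: 150 = 150
Every load is within 270 s, so 12 commercial breaks suffice.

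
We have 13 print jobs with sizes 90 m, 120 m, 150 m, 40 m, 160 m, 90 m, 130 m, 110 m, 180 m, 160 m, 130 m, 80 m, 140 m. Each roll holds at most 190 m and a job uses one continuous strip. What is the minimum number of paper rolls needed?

Total = 180 + 160 + 160 + 150 + 140 + 130 + 130 + 120 + 110 + 90 + 90 + 80 + 40 = 1580 m.
Lower bound: ⌈1580/190⌉ = 9 paper rolls.
A packing using 10 paper rolls:
  roll 1: 180 = 180
  roll 2: 160 = 160
  roll 3: 160 = 160
  roll 4: 150 + 40 = 190
  roll 5: 140 = 140
  roll 6: 130 = 130
  roll 7: 130 = 130
  roll 8: 120 = 120
  roll 9: 110 + 80 = 190
  roll 10: 90 + 90 = 180
No arrangement into 9 paper rolls stays within capacity, so 10 is optimal.

10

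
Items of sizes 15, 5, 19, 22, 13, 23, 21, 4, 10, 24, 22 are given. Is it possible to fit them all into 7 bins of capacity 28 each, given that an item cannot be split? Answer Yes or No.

Total = 178; ⌈178/28⌉ = 7.
The bound of 7 does not rule out 7, but exhaustive search shows no assignment into 7 bins of capacity 28 exists — the minimum is 8.

No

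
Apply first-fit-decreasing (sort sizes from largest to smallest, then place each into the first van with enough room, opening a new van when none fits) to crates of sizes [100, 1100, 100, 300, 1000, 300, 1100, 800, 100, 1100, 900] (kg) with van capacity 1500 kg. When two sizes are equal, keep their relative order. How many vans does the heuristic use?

Sorted descending: 1100, 1100, 1100, 1000, 900, 800, 300, 300, 100, 100, 100.
  1100 → van 1 (new)  [load 1100/1500]
  1100 → van 2 (new)  [load 1100/1500]
  1100 → van 3 (new)  [load 1100/1500]
  1000 → van 4 (new)  [load 1000/1500]
  900 → van 5 (new)  [load 900/1500]
  800 → van 6 (new)  [load 800/1500]
  300 → van 1  [load 1400/1500]
  300 → van 2  [load 1400/1500]
  100 → van 1  [load 1500/1500]
  100 → van 2  [load 1500/1500]
  100 → van 3  [load 1200/1500]
6 vans opened.

6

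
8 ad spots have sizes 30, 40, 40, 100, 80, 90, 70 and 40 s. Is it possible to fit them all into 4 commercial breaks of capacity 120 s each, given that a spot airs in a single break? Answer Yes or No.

No

Total = 490 s; ⌈490/120⌉ = 5.
At least 5 commercial breaks are required, but only 4 are allowed.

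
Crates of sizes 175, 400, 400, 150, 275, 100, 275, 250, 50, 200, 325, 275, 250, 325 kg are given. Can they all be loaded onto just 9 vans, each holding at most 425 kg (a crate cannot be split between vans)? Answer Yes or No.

No

Total = 3450 kg; ⌈3450/425⌉ = 9.
The bound of 9 does not rule out 9, but exhaustive search shows no assignment into 9 vans of capacity 425 kg exists — the minimum is 10.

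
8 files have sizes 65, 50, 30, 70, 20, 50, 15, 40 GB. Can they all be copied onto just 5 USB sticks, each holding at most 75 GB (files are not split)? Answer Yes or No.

A valid assignment using 5 USB sticks:
  USB stick 1: 70 = 70
  USB stick 2: 65 = 65
  USB stick 3: 50 + 20 = 70
  USB stick 4: 50 + 15 = 65
  USB stick 5: 40 + 30 = 70
Every load is within 75 GB, so 5 USB sticks suffice.

Yes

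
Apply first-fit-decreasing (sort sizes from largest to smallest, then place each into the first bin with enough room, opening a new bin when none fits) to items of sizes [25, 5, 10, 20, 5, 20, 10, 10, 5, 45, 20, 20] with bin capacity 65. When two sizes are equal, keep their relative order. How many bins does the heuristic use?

Sorted descending: 45, 25, 20, 20, 20, 20, 10, 10, 10, 5, 5, 5.
  45 → bin 1 (new)  [load 45/65]
  25 → bin 2 (new)  [load 25/65]
  20 → bin 1  [load 65/65]
  20 → bin 2  [load 45/65]
  20 → bin 2  [load 65/65]
  20 → bin 3 (new)  [load 20/65]
  10 → bin 3  [load 30/65]
  10 → bin 3  [load 40/65]
  10 → bin 3  [load 50/65]
  5 → bin 3  [load 55/65]
  5 → bin 3  [load 60/65]
  5 → bin 3  [load 65/65]
3 bins opened.

3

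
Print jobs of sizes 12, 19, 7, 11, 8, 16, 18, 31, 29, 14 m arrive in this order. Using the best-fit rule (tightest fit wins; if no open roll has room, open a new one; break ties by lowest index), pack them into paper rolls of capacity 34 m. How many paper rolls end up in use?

  12 → roll 1 (new)  [load 12/34]
  19 → roll 1  [load 31/34]
  7 → roll 2 (new)  [load 7/34]
  11 → roll 2  [load 18/34]
  8 → roll 2  [load 26/34]
  16 → roll 3 (new)  [load 16/34]
  18 → roll 3  [load 34/34]
  31 → roll 4 (new)  [load 31/34]
  29 → roll 5 (new)  [load 29/34]
  14 → roll 6 (new)  [load 14/34]
6 paper rolls opened.

6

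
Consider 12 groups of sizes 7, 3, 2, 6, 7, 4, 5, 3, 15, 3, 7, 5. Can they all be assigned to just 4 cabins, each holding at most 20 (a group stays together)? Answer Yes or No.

Yes

A valid assignment using 4 cabins:
  cabin 1: 15 + 5 = 20
  cabin 2: 7 + 7 + 6 = 20
  cabin 3: 7 + 5 + 4 + 3 = 19
  cabin 4: 3 + 3 + 2 = 8
Every load is within 20, so 4 cabins suffice.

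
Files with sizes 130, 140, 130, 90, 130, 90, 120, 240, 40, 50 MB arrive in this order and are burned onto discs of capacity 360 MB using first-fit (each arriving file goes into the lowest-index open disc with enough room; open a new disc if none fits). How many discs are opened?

4

  130 → disc 1 (new)  [load 130/360]
  140 → disc 1  [load 270/360]
  130 → disc 2 (new)  [load 130/360]
  90 → disc 1  [load 360/360]
  130 → disc 2  [load 260/360]
  90 → disc 2  [load 350/360]
  120 → disc 3 (new)  [load 120/360]
  240 → disc 3  [load 360/360]
  40 → disc 4 (new)  [load 40/360]
  50 → disc 4  [load 90/360]
4 discs opened.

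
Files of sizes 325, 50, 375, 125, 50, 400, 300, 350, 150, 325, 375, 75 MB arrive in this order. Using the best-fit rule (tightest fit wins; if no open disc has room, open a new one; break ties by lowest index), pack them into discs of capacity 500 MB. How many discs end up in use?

  325 → disc 1 (new)  [load 325/500]
  50 → disc 1  [load 375/500]
  375 → disc 2 (new)  [load 375/500]
  125 → disc 1  [load 500/500]
  50 → disc 2  [load 425/500]
  400 → disc 3 (new)  [load 400/500]
  300 → disc 4 (new)  [load 300/500]
  350 → disc 5 (new)  [load 350/500]
  150 → disc 5  [load 500/500]
  325 → disc 6 (new)  [load 325/500]
  375 → disc 7 (new)  [load 375/500]
  75 → disc 2  [load 500/500]
7 discs opened.

7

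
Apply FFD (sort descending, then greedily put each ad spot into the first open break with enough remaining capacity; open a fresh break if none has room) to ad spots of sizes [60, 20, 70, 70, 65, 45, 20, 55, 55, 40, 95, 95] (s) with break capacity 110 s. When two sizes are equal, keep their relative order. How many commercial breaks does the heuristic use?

Sorted descending: 95, 95, 70, 70, 65, 60, 55, 55, 45, 40, 20, 20.
  95 → break 1 (new)  [load 95/110]
  95 → break 2 (new)  [load 95/110]
  70 → break 3 (new)  [load 70/110]
  70 → break 4 (new)  [load 70/110]
  65 → break 5 (new)  [load 65/110]
  60 → break 6 (new)  [load 60/110]
  55 → break 7 (new)  [load 55/110]
  55 → break 7  [load 110/110]
  45 → break 5  [load 110/110]
  40 → break 3  [load 110/110]
  20 → break 4  [load 90/110]
  20 → break 4  [load 110/110]
7 commercial breaks opened.

7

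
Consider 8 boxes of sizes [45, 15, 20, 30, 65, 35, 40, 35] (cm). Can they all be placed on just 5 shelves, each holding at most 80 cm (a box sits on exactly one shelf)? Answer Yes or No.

A valid assignment using 4 shelves:
  shelf 1: 65 + 15 = 80
  shelf 2: 45 + 35 = 80
  shelf 3: 40 + 35 = 75
  shelf 4: 30 + 20 = 50
That uses only 4 ≤ 5, so 5 shelves are enough.

Yes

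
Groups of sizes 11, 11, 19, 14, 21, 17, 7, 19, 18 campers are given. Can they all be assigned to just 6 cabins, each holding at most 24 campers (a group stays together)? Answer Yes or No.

Total = 137 campers; ⌈137/24⌉ = 6.
The bound of 6 does not rule out 6, but exhaustive search shows no assignment into 6 cabins of capacity 24 campers exists — the minimum is 7.

No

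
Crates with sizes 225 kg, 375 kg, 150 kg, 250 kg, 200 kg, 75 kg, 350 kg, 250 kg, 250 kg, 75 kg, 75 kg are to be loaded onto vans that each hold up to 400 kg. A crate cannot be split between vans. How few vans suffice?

7

Total = 375 + 350 + 250 + 250 + 250 + 225 + 200 + 150 + 75 + 75 + 75 = 2275 kg.
Lower bound: ⌈2275/400⌉ = 6 vans.
A packing using 7 vans:
  van 1: 375 = 375
  van 2: 350 = 350
  van 3: 250 + 150 = 400
  van 4: 250 + 75 + 75 = 400
  van 5: 250 + 75 = 325
  van 6: 225 = 225
  van 7: 200 = 200
No arrangement into 6 vans stays within capacity, so 7 is optimal.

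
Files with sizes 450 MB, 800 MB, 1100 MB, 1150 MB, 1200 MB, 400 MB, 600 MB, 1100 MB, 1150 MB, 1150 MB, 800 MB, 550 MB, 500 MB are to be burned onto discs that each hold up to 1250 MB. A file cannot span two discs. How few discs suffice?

Total = 1200 + 1150 + 1150 + 1150 + 1100 + 1100 + 800 + 800 + 600 + 550 + 500 + 450 + 400 = 10950 MB.
Lower bound: ⌈10950/1250⌉ = 9 discs.
A packing using 10 discs:
  disc 1: 1200 = 1200
  disc 2: 1150 = 1150
  disc 3: 1150 = 1150
  disc 4: 1150 = 1150
  disc 5: 1100 = 1100
  disc 6: 1100 = 1100
  disc 7: 800 + 450 = 1250
  disc 8: 800 + 400 = 1200
  disc 9: 600 + 550 = 1150
  disc 10: 500 = 500
No arrangement into 9 discs stays within capacity, so 10 is optimal.

10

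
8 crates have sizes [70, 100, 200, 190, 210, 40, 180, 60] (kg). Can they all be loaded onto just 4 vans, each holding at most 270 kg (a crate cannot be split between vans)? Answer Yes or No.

Total = 1050 kg; ⌈1050/270⌉ = 4.
The bound of 4 does not rule out 4, but exhaustive search shows no assignment into 4 vans of capacity 270 kg exists — the minimum is 5.

No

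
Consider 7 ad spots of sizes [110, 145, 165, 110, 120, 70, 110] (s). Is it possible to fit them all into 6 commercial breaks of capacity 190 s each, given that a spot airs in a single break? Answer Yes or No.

A valid assignment using 6 commercial breaks:
  break 1: 165 = 165
  break 2: 145 = 145
  break 3: 120 + 70 = 190
  break 4: 110 = 110
  break 5: 110 = 110
  break 6: 110 = 110
Every load is within 190 s, so 6 commercial breaks suffice.

Yes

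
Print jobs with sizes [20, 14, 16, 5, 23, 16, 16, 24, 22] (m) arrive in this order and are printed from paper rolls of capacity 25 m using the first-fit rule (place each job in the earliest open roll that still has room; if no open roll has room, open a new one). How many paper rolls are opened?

8

  20 → roll 1 (new)  [load 20/25]
  14 → roll 2 (new)  [load 14/25]
  16 → roll 3 (new)  [load 16/25]
  5 → roll 1  [load 25/25]
  23 → roll 4 (new)  [load 23/25]
  16 → roll 5 (new)  [load 16/25]
  16 → roll 6 (new)  [load 16/25]
  24 → roll 7 (new)  [load 24/25]
  22 → roll 8 (new)  [load 22/25]
8 paper rolls opened.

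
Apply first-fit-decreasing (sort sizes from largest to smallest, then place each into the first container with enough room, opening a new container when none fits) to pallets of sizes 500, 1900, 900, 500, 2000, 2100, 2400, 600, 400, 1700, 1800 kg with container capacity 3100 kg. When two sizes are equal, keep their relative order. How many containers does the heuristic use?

Sorted descending: 2400, 2100, 2000, 1900, 1800, 1700, 900, 600, 500, 500, 400.
  2400 → container 1 (new)  [load 2400/3100]
  2100 → container 2 (new)  [load 2100/3100]
  2000 → container 3 (new)  [load 2000/3100]
  1900 → container 4 (new)  [load 1900/3100]
  1800 → container 5 (new)  [load 1800/3100]
  1700 → container 6 (new)  [load 1700/3100]
  900 → container 2  [load 3000/3100]
  600 → container 1  [load 3000/3100]
  500 → container 3  [load 2500/3100]
  500 → container 3  [load 3000/3100]
  400 → container 4  [load 2300/3100]
6 containers opened.

6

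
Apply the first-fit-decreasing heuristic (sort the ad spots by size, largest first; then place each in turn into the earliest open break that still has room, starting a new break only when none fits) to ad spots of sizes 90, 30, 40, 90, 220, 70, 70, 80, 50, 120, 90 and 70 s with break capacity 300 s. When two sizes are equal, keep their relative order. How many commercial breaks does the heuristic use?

Sorted descending: 220, 120, 90, 90, 90, 80, 70, 70, 70, 50, 40, 30.
  220 → break 1 (new)  [load 220/300]
  120 → break 2 (new)  [load 120/300]
  90 → break 2  [load 210/300]
  90 → break 2  [load 300/300]
  90 → break 3 (new)  [load 90/300]
  80 → break 1  [load 300/300]
  70 → break 3  [load 160/300]
  70 → break 3  [load 230/300]
  70 → break 3  [load 300/300]
  50 → break 4 (new)  [load 50/300]
  40 → break 4  [load 90/300]
  30 → break 4  [load 120/300]
4 commercial breaks opened.

4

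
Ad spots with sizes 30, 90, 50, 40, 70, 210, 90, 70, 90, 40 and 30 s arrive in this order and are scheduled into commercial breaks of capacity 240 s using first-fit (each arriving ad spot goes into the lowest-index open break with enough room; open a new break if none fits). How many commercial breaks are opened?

4

  30 → break 1 (new)  [load 30/240]
  90 → break 1  [load 120/240]
  50 → break 1  [load 170/240]
  40 → break 1  [load 210/240]
  70 → break 2 (new)  [load 70/240]
  210 → break 3 (new)  [load 210/240]
  90 → break 2  [load 160/240]
  70 → break 2  [load 230/240]
  90 → break 4 (new)  [load 90/240]
  40 → break 4  [load 130/240]
  30 → break 1  [load 240/240]
4 commercial breaks opened.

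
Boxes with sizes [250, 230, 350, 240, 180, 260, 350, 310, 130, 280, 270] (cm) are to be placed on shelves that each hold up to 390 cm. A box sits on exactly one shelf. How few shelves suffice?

Total = 350 + 350 + 310 + 280 + 270 + 260 + 250 + 240 + 230 + 180 + 130 = 2850 cm.
Lower bound: ⌈2850/390⌉ = 8 shelves.
Also, 9 boxes each exceed 195 cm, and no two of those can share a shelf, so at least 9 shelves are needed.
A packing using 10 shelves:
  shelf 1: 350 = 350
  shelf 2: 350 = 350
  shelf 3: 310 = 310
  shelf 4: 280 = 280
  shelf 5: 270 = 270
  shelf 6: 260 + 130 = 390
  shelf 7: 250 = 250
  shelf 8: 240 = 240
  shelf 9: 230 = 230
  shelf 10: 180 = 180
No arrangement into 9 shelves stays within capacity, so 10 is optimal.

10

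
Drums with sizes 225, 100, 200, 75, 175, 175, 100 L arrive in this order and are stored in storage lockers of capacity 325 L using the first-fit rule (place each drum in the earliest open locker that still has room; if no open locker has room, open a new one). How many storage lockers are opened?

  225 → locker 1 (new)  [load 225/325]
  100 → locker 1  [load 325/325]
  200 → locker 2 (new)  [load 200/325]
  75 → locker 2  [load 275/325]
  175 → locker 3 (new)  [load 175/325]
  175 → locker 4 (new)  [load 175/325]
  100 → locker 3  [load 275/325]
4 storage lockers opened.

4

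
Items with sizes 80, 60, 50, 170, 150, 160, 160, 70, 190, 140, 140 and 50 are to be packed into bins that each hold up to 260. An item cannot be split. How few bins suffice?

Total = 190 + 170 + 160 + 160 + 150 + 140 + 140 + 80 + 70 + 60 + 50 + 50 = 1420.
Lower bound: ⌈1420/260⌉ = 6 bins.
Also, 7 items each exceed 130, and no two of those can share a bin, so at least 7 bins are needed.
A packing using 7 bins:
  bin 1: 190 + 70 = 260
  bin 2: 170 + 80 = 250
  bin 3: 160 + 60 = 220
  bin 4: 160 + 50 + 50 = 260
  bin 5: 150 = 150
  bin 6: 140 = 140
  bin 7: 140 = 140
This matches the lower bound, so 7 is optimal.

7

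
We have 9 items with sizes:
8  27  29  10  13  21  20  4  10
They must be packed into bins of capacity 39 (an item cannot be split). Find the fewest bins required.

Total = 29 + 27 + 21 + 20 + 13 + 10 + 10 + 8 + 4 = 142.
Lower bound: ⌈142/39⌉ = 4 bins.
A packing using 4 bins:
  bin 1: 29 + 10 = 39
  bin 2: 27 + 10 = 37
  bin 3: 21 + 13 + 4 = 38
  bin 4: 20 + 8 = 28
This matches the lower bound, so 4 is optimal.

4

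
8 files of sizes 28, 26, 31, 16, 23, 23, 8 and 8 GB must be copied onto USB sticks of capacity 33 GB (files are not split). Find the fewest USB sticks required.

Total = 31 + 28 + 26 + 23 + 23 + 16 + 8 + 8 = 163 GB.
Lower bound: ⌈163/33⌉ = 5 USB sticks.
A packing using 6 USB sticks:
  USB stick 1: 31 = 31
  USB stick 2: 28 = 28
  USB stick 3: 26 = 26
  USB stick 4: 23 + 8 = 31
  USB stick 5: 23 + 8 = 31
  USB stick 6: 16 = 16
No arrangement into 5 USB sticks stays within capacity, so 6 is optimal.

6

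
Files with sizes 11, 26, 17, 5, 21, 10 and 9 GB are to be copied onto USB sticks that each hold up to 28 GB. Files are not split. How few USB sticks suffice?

Total = 26 + 21 + 17 + 11 + 10 + 9 + 5 = 99 GB.
Lower bound: ⌈99/28⌉ = 4 USB sticks.
A packing using 4 USB sticks:
  USB stick 1: 26 = 26
  USB stick 2: 21 + 5 = 26
  USB stick 3: 17 + 11 = 28
  USB stick 4: 10 + 9 = 19
This matches the lower bound, so 4 is optimal.

4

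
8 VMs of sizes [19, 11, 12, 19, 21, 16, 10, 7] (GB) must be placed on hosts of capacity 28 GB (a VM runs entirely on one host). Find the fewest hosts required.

Total = 21 + 19 + 19 + 16 + 12 + 11 + 10 + 7 = 115 GB.
Lower bound: ⌈115/28⌉ = 5 hosts.
A packing using 5 hosts:
  host 1: 21 + 7 = 28
  host 2: 19 = 19
  host 3: 19 = 19
  host 4: 16 + 12 = 28
  host 5: 11 + 10 = 21
This matches the lower bound, so 5 is optimal.

5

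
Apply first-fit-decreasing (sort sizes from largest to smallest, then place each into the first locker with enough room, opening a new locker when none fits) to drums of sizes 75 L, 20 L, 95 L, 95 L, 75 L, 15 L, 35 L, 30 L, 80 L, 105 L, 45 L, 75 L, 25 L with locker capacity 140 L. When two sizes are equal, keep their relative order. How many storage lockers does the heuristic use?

Sorted descending: 105, 95, 95, 80, 75, 75, 75, 45, 35, 30, 25, 20, 15.
  105 → locker 1 (new)  [load 105/140]
  95 → locker 2 (new)  [load 95/140]
  95 → locker 3 (new)  [load 95/140]
  80 → locker 4 (new)  [load 80/140]
  75 → locker 5 (new)  [load 75/140]
  75 → locker 6 (new)  [load 75/140]
  75 → locker 7 (new)  [load 75/140]
  45 → locker 2  [load 140/140]
  35 → locker 1  [load 140/140]
  30 → locker 3  [load 125/140]
  25 → locker 4  [load 105/140]
  20 → locker 4  [load 125/140]
  15 → locker 3  [load 140/140]
7 storage lockers opened.

7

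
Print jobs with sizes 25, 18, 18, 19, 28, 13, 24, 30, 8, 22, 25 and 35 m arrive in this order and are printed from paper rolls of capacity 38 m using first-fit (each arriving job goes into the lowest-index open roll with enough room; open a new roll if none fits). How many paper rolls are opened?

9

  25 → roll 1 (new)  [load 25/38]
  18 → roll 2 (new)  [load 18/38]
  18 → roll 2  [load 36/38]
  19 → roll 3 (new)  [load 19/38]
  28 → roll 4 (new)  [load 28/38]
  13 → roll 1  [load 38/38]
  24 → roll 5 (new)  [load 24/38]
  30 → roll 6 (new)  [load 30/38]
  8 → roll 3  [load 27/38]
  22 → roll 7 (new)  [load 22/38]
  25 → roll 8 (new)  [load 25/38]
  35 → roll 9 (new)  [load 35/38]
9 paper rolls opened.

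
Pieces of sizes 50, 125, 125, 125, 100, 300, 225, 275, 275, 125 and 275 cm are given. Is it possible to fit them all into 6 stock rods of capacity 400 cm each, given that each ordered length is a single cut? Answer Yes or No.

A valid assignment using 5 stock rods:
  stock rod 1: 300 + 100 = 400
  stock rod 2: 275 + 125 = 400
  stock rod 3: 275 + 125 = 400
  stock rod 4: 275 + 125 = 400
  stock rod 5: 225 + 125 + 50 = 400
That uses only 5 ≤ 6, so 6 stock rods are enough.

Yes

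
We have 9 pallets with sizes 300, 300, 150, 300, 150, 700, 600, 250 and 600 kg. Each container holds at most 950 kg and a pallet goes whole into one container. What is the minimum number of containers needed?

Total = 700 + 600 + 600 + 300 + 300 + 300 + 250 + 150 + 150 = 3350 kg.
Lower bound: ⌈3350/950⌉ = 4 containers.
A packing using 4 containers:
  container 1: 700 + 250 = 950
  container 2: 600 + 300 = 900
  container 3: 600 + 300 = 900
  container 4: 300 + 150 + 150 = 600
This matches the lower bound, so 4 is optimal.

4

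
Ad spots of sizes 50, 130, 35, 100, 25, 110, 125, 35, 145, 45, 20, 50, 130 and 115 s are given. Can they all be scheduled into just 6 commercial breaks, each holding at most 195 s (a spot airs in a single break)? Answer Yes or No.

Total = 1115 s; ⌈1115/195⌉ = 6.
7 ad spots each exceed half the capacity and cannot share a break, forcing at least 7 commercial breaks.
At least 7 commercial breaks are required, but only 6 are allowed.

No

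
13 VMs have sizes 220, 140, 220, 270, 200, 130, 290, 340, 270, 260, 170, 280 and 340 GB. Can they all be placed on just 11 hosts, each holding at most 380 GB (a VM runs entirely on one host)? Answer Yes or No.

A valid assignment using 10 hosts:
  host 1: 340 = 340
  host 2: 340 = 340
  host 3: 290 = 290
  host 4: 280 = 280
  host 5: 270 = 270
  host 6: 270 = 270
  host 7: 260 = 260
  host 8: 220 + 140 = 360
  host 9: 220 + 130 = 350
  host 10: 200 + 170 = 370
That uses only 10 ≤ 11, so 11 hosts are enough.

Yes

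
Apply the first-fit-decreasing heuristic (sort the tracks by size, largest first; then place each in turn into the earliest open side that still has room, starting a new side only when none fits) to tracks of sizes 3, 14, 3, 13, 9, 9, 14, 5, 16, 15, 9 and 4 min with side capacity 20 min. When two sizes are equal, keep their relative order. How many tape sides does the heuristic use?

7

Sorted descending: 16, 15, 14, 14, 13, 9, 9, 9, 5, 4, 3, 3.
  16 → side 1 (new)  [load 16/20]
  15 → side 2 (new)  [load 15/20]
  14 → side 3 (new)  [load 14/20]
  14 → side 4 (new)  [load 14/20]
  13 → side 5 (new)  [load 13/20]
  9 → side 6 (new)  [load 9/20]
  9 → side 6  [load 18/20]
  9 → side 7 (new)  [load 9/20]
  5 → side 2  [load 20/20]
  4 → side 1  [load 20/20]
  3 → side 3  [load 17/20]
  3 → side 3  [load 20/20]
7 tape sides opened.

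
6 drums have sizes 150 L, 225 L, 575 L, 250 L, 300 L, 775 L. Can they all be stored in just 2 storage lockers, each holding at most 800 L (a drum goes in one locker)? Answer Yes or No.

No

Total = 2275 L; ⌈2275/800⌉ = 3.
At least 3 storage lockers are required, but only 2 are allowed.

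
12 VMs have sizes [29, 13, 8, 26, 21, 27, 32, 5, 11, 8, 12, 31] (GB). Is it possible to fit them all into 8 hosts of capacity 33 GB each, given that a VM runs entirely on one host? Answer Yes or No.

A valid assignment using 8 hosts:
  host 1: 32 = 32
  host 2: 31 = 31
  host 3: 29 = 29
  host 4: 27 + 5 = 32
  host 5: 26 = 26
  host 6: 21 + 12 = 33
  host 7: 13 + 11 + 8 = 32
  host 8: 8 = 8
Every load is within 33 GB, so 8 hosts suffice.

Yes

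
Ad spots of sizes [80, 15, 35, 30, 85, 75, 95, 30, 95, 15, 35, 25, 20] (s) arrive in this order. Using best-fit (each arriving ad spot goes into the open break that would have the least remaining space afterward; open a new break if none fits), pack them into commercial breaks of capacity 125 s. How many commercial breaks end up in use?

6

  80 → break 1 (new)  [load 80/125]
  15 → break 1  [load 95/125]
  35 → break 2 (new)  [load 35/125]
  30 → break 1  [load 125/125]
  85 → break 2  [load 120/125]
  75 → break 3 (new)  [load 75/125]
  95 → break 4 (new)  [load 95/125]
  30 → break 4  [load 125/125]
  95 → break 5 (new)  [load 95/125]
  15 → break 5  [load 110/125]
  35 → break 3  [load 110/125]
  25 → break 6 (new)  [load 25/125]
  20 → break 6  [load 45/125]
6 commercial breaks opened.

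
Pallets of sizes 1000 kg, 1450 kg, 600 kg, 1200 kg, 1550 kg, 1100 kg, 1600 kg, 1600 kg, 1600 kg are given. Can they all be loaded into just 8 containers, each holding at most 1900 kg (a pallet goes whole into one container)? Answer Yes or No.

Yes

A valid assignment using 8 containers:
  container 1: 1600 = 1600
  container 2: 1600 = 1600
  container 3: 1600 = 1600
  container 4: 1550 = 1550
  container 5: 1450 = 1450
  container 6: 1200 + 600 = 1800
  container 7: 1100 = 1100
  container 8: 1000 = 1000
Every load is within 1900 kg, so 8 containers suffice.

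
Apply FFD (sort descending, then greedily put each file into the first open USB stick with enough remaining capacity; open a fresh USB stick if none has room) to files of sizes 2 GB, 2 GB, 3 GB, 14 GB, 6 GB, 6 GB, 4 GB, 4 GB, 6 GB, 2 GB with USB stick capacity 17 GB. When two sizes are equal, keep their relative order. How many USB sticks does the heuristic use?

Sorted descending: 14, 6, 6, 6, 4, 4, 3, 2, 2, 2.
  14 → USB stick 1 (new)  [load 14/17]
  6 → USB stick 2 (new)  [load 6/17]
  6 → USB stick 2  [load 12/17]
  6 → USB stick 3 (new)  [load 6/17]
  4 → USB stick 2  [load 16/17]
  4 → USB stick 3  [load 10/17]
  3 → USB stick 1  [load 17/17]
  2 → USB stick 3  [load 12/17]
  2 → USB stick 3  [load 14/17]
  2 → USB stick 3  [load 16/17]
3 USB sticks opened.

3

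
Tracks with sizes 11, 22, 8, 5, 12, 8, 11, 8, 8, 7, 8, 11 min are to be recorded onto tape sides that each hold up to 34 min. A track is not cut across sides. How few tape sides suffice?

Total = 22 + 12 + 11 + 11 + 11 + 8 + 8 + 8 + 8 + 8 + 7 + 5 = 119 min.
Lower bound: ⌈119/34⌉ = 4 tape sides.
A packing using 4 tape sides:
  side 1: 22 + 12 = 34
  side 2: 11 + 11 + 11 = 33
  side 3: 8 + 8 + 8 + 8 = 32
  side 4: 8 + 7 + 5 = 20
This matches the lower bound, so 4 is optimal.

4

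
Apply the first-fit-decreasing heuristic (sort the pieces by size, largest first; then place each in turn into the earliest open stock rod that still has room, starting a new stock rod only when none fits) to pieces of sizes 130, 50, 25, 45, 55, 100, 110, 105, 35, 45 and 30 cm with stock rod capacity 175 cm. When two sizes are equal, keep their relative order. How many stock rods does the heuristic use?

Sorted descending: 130, 110, 105, 100, 55, 50, 45, 45, 35, 30, 25.
  130 → stock rod 1 (new)  [load 130/175]
  110 → stock rod 2 (new)  [load 110/175]
  105 → stock rod 3 (new)  [load 105/175]
  100 → stock rod 4 (new)  [load 100/175]
  55 → stock rod 2  [load 165/175]
  50 → stock rod 3  [load 155/175]
  45 → stock rod 1  [load 175/175]
  45 → stock rod 4  [load 145/175]
  35 → stock rod 5 (new)  [load 35/175]
  30 → stock rod 4  [load 175/175]
  25 → stock rod 5  [load 60/175]
5 stock rods opened.

5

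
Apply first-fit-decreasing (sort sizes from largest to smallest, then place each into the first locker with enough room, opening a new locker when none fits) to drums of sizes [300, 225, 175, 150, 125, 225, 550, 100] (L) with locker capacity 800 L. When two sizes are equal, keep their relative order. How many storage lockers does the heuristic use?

3

Sorted descending: 550, 300, 225, 225, 175, 150, 125, 100.
  550 → locker 1 (new)  [load 550/800]
  300 → locker 2 (new)  [load 300/800]
  225 → locker 1  [load 775/800]
  225 → locker 2  [load 525/800]
  175 → locker 2  [load 700/800]
  150 → locker 3 (new)  [load 150/800]
  125 → locker 3  [load 275/800]
  100 → locker 2  [load 800/800]
3 storage lockers opened.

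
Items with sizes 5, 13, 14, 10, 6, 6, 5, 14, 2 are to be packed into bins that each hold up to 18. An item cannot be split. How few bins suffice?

5

Total = 14 + 14 + 13 + 10 + 6 + 6 + 5 + 5 + 2 = 75.
Lower bound: ⌈75/18⌉ = 5 bins.
A packing using 5 bins:
  bin 1: 14 + 2 = 16
  bin 2: 14 = 14
  bin 3: 13 + 5 = 18
  bin 4: 10 + 6 = 16
  bin 5: 6 + 5 = 11
This matches the lower bound, so 5 is optimal.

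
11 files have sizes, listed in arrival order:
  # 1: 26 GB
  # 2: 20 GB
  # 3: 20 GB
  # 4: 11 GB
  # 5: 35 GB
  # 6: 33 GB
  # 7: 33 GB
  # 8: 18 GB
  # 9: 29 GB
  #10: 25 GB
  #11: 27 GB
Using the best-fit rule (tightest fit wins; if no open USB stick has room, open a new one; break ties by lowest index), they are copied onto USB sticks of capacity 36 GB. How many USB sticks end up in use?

  26 → USB stick 1 (new)  [load 26/36]
  20 → USB stick 2 (new)  [load 20/36]
  20 → USB stick 3 (new)  [load 20/36]
  11 → USB stick 2  [load 31/36]
  35 → USB stick 4 (new)  [load 35/36]
  33 → USB stick 5 (new)  [load 33/36]
  33 → USB stick 6 (new)  [load 33/36]
  18 → USB stick 7 (new)  [load 18/36]
  29 → USB stick 8 (new)  [load 29/36]
  25 → USB stick 9 (new)  [load 25/36]
  27 → USB stick 10 (new)  [load 27/36]
10 USB sticks opened.

10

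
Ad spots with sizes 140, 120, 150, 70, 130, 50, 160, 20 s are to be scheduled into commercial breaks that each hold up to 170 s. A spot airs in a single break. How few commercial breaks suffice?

6

Total = 160 + 150 + 140 + 130 + 120 + 70 + 50 + 20 = 840 s.
Lower bound: ⌈840/170⌉ = 5 commercial breaks.
A packing using 6 commercial breaks:
  break 1: 160 = 160
  break 2: 150 + 20 = 170
  break 3: 140 = 140
  break 4: 130 = 130
  break 5: 120 + 50 = 170
  break 6: 70 = 70
No arrangement into 5 commercial breaks stays within capacity, so 6 is optimal.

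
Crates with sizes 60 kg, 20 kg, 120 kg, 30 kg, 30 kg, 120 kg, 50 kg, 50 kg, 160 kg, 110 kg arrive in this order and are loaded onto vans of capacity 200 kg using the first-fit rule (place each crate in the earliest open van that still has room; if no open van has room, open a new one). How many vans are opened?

  60 → van 1 (new)  [load 60/200]
  20 → van 1  [load 80/200]
  120 → van 1  [load 200/200]
  30 → van 2 (new)  [load 30/200]
  30 → van 2  [load 60/200]
  120 → van 2  [load 180/200]
  50 → van 3 (new)  [load 50/200]
  50 → van 3  [load 100/200]
  160 → van 4 (new)  [load 160/200]
  110 → van 5 (new)  [load 110/200]
5 vans opened.

5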